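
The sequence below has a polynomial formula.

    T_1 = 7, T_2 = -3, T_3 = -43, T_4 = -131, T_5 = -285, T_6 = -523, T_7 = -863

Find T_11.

-3603

-10, -40, -88, -154, -238, -340
-30, -48, -66, -84, -102
-18, -18, -18, -18
The third differences are constant (-18).
-102 − 18 = -120;  -340 − 120 = -460;  -863 − 460 = -1323
-120 − 18 = -138;  -460 − 138 = -598;  -1323 − 598 = -1921
-138 − 18 = -156;  -598 − 156 = -754;  -1921 − 754 = -2675
-156 − 18 = -174;  -754 − 174 = -928;  -2675 − 928 = -3603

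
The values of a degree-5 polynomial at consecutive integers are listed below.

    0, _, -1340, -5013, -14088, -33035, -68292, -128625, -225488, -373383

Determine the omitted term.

-207

Using the last 8 terms:
-3673  -9075  -18947  -35257  -60333  -96863  -147895
-5402  -9872  -16310  -25076  -36530  -51032
-4470  -6438  -8766  -11454  -14502
-1968  -2328  -2688  -3048
-360  -360  -360
Constant fifth difference = -360.
Extend backward: -1968 + 360 = -1608;  -4470 + 1608 = -2862;  -5402 + 2862 = -2540;  -3673 + 2540 = -1133;  -1340 + 1133 = -207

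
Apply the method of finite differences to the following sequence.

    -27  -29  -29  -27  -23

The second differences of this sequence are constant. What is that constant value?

D1: -2, 0, 2, 4
D2: 2, 2, 2

2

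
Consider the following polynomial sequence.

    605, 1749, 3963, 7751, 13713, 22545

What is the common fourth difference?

First differences: 1144, 2214, 3788, 5962, 8832
Second differences: 1070, 1574, 2174, 2870
Third differences: 504, 600, 696
Fourth differences: 96, 96

96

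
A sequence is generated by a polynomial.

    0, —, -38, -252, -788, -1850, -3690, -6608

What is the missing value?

10

Using the last 6 terms:
-214, -536, -1062, -1840, -2918
-322, -526, -778, -1078
-204, -252, -300
-48, -48
Constant fourth difference = -48.
Extend backward: -204 + 48 = -156;  -322 + 156 = -166;  -214 + 166 = -48;  -38 + 48 = 10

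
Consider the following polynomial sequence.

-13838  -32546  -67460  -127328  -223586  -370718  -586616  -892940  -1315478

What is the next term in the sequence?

Δ: -18708 , -34914 , -59868 , -96258 , -147132 , -215898 , -306324 , -422538
Δ²: -16206 , -24954 , -36390 , -50874 , -68766 , -90426 , -116214
Δ³: -8748 , -11436 , -14484 , -17892 , -21660 , -25788
Δ⁴: -2688 , -3048 , -3408 , -3768 , -4128
Δ⁵: -360 , -360 , -360 , -360
Fifth differences constant at -360.
-4128 − 360 = -4488;  -25788 − 4488 = -30276;  -116214 − 30276 = -146490;  -422538 − 146490 = -569028;  -1315478 − 569028 = -1884506

-1884506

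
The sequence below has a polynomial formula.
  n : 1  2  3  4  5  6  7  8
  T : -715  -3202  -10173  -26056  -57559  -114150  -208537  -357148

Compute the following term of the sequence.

-2487 , -6971 , -15883 , -31503 , -56591 , -94387 , -148611
-4484 , -8912 , -15620 , -25088 , -37796 , -54224
-4428 , -6708 , -9468 , -12708 , -16428
-2280 , -2760 , -3240 , -3720
-480 , -480 , -480
Constant fifth difference = -480, so extend:
-3720 − 480 = -4200;  -16428 − 4200 = -20628;  -54224 − 20628 = -74852;  -148611 − 74852 = -223463;  -357148 − 223463 = -580611

-580611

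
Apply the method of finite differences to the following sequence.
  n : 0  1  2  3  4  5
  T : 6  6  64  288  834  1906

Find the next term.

3756

First differences: 0  58  224  546  1072
Second differences: 58  166  322  526
Third differences: 108  156  204
Fourth differences: 48  48
Constant fourth difference = 48, so extend:
204 + 48 = 252;  526 + 252 = 778;  1072 + 778 = 1850;  1906 + 1850 = 3756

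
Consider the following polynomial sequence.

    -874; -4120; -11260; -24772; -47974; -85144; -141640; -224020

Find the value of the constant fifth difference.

-120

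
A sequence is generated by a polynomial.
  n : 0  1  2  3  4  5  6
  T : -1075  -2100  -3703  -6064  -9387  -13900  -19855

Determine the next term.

Δ: -1025, -1603, -2361, -3323, -4513, -5955
Δ²: -578, -758, -962, -1190, -1442
Δ³: -180, -204, -228, -252
Δ⁴: -24, -24, -24
The fourth differences are constant (-24).
-252 − 24 = -276;  -1442 − 276 = -1718;  -5955 − 1718 = -7673;  -19855 − 7673 = -27528

-27528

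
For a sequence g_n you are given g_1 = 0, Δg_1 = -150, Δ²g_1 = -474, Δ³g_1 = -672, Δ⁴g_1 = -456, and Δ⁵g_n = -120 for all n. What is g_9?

Build the table forward from the leading diagonal:
Fifth differences: -120, -120, -120, -120, -120, -120, -120, -120, -120
Fourth differences: -456, -576, -696, -816, -936, -1056, -1176, -1296, -1416
Third differences: -672, -1128, -1704, -2400, -3216, -4152, -5208, -6384, -7680
Second differences: -474, -1146, -2274, -3978, -6378, -9594, -13746, -18954, -25338
First differences: -150, -624, -1770, -4044, -8022, -14400, -23994, -37740, -56694
g: 0, -150, -774, -2544, -6588, -14610, -29010, -53004, -90744

-90744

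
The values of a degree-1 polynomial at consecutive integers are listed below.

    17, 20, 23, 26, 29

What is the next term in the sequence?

Δ: 3 , 3 , 3 , 3
Constant first difference = 3, so extend:
29 + 3 = 32

32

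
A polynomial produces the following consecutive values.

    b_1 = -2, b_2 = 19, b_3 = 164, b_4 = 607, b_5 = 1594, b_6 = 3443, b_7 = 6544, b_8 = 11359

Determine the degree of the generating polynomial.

21, 145, 443, 987, 1849, 3101, 4815
124, 298, 544, 862, 1252, 1714
174, 246, 318, 390, 462
72, 72, 72, 72
The fourth differences are constant, so the polynomial has degree 4.

4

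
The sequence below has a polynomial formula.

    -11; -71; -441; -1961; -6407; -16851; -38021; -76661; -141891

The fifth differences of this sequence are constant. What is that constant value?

-360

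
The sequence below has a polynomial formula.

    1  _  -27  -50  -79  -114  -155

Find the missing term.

-10

Using the last 5 terms:
First differences: -23  -29  -35  -41
Second differences: -6  -6  -6
Constant second difference = -6.
Extend backward: -23 + 6 = -17;  -27 + 17 = -10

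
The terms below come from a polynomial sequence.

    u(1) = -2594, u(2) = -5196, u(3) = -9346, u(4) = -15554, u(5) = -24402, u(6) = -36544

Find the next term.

D1: -2602 , -4150 , -6208 , -8848 , -12142
D2: -1548 , -2058 , -2640 , -3294
D3: -510 , -582 , -654
D4: -72 , -72
Fourth differences constant at -72.
-654 − 72 = -726;  -3294 − 726 = -4020;  -12142 − 4020 = -16162;  -36544 − 16162 = -52706

-52706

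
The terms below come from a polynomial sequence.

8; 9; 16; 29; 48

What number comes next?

73

1 , 7 , 13 , 19
6 , 6 , 6
The second differences are constant (6).
19 + 6 = 25;  48 + 25 = 73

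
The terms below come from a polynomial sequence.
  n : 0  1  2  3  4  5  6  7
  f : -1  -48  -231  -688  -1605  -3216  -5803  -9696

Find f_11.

-46608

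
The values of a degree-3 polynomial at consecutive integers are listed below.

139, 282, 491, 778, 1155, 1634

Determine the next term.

2227

First differences: 143  209  287  377  479
Second differences: 66  78  90  102
Third differences: 12  12  12
Constant third difference = 12, so extend:
102 + 12 = 114;  479 + 114 = 593;  1634 + 593 = 2227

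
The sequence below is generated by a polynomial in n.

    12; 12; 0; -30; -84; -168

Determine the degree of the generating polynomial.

3

0, -12, -30, -54, -84
-12, -18, -24, -30
-6, -6, -6
The third differences are constant, so the polynomial has degree 3.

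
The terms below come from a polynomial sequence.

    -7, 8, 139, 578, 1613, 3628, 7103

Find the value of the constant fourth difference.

D1: 15, 131, 439, 1035, 2015, 3475
D2: 116, 308, 596, 980, 1460
D3: 192, 288, 384, 480
D4: 96, 96, 96

96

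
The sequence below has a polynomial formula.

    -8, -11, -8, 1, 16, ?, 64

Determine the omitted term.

37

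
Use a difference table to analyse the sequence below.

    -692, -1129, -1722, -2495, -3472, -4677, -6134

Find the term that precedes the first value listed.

-387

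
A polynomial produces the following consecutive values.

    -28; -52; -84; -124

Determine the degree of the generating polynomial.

2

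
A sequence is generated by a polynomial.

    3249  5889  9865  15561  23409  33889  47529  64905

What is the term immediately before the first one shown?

Δ: 2640  3976  5696  7848  10480  13640  17376
Δ²: 1336  1720  2152  2632  3160  3736
Δ³: 384  432  480  528  576
Δ⁴: 48  48  48  48
The fourth differences are constant at 48.
Work back: 384 − 48 = 336;  1336 − 336 = 1000;  2640 − 1000 = 1640;  3249 − 1640 = 1609

1609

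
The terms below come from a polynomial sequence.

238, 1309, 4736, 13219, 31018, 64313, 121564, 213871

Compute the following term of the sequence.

D1: 1071, 3427, 8483, 17799, 33295, 57251, 92307
D2: 2356, 5056, 9316, 15496, 23956, 35056
D3: 2700, 4260, 6180, 8460, 11100
D4: 1560, 1920, 2280, 2640
D5: 360, 360, 360
The fifth differences are constant (360).
2640 + 360 = 3000;  11100 + 3000 = 14100;  35056 + 14100 = 49156;  92307 + 49156 = 141463;  213871 + 141463 = 355334

355334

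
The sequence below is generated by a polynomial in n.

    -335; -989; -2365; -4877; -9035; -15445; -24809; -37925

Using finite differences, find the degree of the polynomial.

4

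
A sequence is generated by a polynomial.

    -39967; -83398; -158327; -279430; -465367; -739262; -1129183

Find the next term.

Δ: -43431 , -74929 , -121103 , -185937 , -273895 , -389921
Δ²: -31498 , -46174 , -64834 , -87958 , -116026
Δ³: -14676 , -18660 , -23124 , -28068
Δ⁴: -3984 , -4464 , -4944
Δ⁵: -480 , -480
Constant fifth difference = -480, so extend:
-4944 − 480 = -5424;  -28068 − 5424 = -33492;  -116026 − 33492 = -149518;  -389921 − 149518 = -539439;  -1129183 − 539439 = -1668622

-1668622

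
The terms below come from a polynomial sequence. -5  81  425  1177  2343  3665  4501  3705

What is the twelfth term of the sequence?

-63079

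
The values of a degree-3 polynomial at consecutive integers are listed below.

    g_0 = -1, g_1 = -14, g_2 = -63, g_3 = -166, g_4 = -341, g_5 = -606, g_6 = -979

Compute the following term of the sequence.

First differences: -13, -49, -103, -175, -265, -373
Second differences: -36, -54, -72, -90, -108
Third differences: -18, -18, -18, -18
Constant third difference = -18, so extend:
-108 − 18 = -126;  -373 − 126 = -499;  -979 − 499 = -1478

-1478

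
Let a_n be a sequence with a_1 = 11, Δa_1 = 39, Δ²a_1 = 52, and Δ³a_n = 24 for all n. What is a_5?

575

Build the table forward from the leading diagonal:
D3: 24, 24, 24, 24, 24
D2: 52, 76, 100, 124, 148
D1: 39, 91, 167, 267, 391
a: 11, 50, 141, 308, 575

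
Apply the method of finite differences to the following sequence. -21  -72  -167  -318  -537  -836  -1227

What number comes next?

-1722

D1: -51, -95, -151, -219, -299, -391
D2: -44, -56, -68, -80, -92
D3: -12, -12, -12, -12
The third differences are constant (-12).
-92 − 12 = -104;  -391 − 104 = -495;  -1227 − 495 = -1722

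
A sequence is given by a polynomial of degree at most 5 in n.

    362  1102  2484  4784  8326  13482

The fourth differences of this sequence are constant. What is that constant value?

48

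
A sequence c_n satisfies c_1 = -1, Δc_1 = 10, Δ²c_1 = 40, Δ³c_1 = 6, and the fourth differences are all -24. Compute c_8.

279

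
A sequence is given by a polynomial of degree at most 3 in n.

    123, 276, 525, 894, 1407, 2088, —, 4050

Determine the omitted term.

2961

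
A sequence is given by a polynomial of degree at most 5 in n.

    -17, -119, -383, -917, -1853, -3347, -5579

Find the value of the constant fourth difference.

First differences: -102, -264, -534, -936, -1494, -2232
Second differences: -162, -270, -402, -558, -738
Third differences: -108, -132, -156, -180
Fourth differences: -24, -24, -24

-24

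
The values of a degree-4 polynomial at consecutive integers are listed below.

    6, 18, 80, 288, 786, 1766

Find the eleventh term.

23976

12 , 62 , 208 , 498 , 980
50 , 146 , 290 , 482
96 , 144 , 192
48 , 48
Constant fourth difference = 48, so extend:
192 + 48 = 240;  482 + 240 = 722;  980 + 722 = 1702;  1766 + 1702 = 3468
240 + 48 = 288;  722 + 288 = 1010;  1702 + 1010 = 2712;  3468 + 2712 = 6180
288 + 48 = 336;  1010 + 336 = 1346;  2712 + 1346 = 4058;  6180 + 4058 = 10238
336 + 48 = 384;  1346 + 384 = 1730;  4058 + 1730 = 5788;  10238 + 5788 = 16026
384 + 48 = 432;  1730 + 432 = 2162;  5788 + 2162 = 7950;  16026 + 7950 = 23976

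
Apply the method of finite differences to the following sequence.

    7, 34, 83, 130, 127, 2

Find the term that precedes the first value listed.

2

Δ: 27, 49, 47, -3, -125
Δ²: 22, -2, -50, -122
Δ³: -24, -48, -72
Δ⁴: -24, -24
The fourth differences are constant at -24.
Work back: -24 + 24 = 0;  22 + 0 = 22;  27 − 22 = 5;  7 − 5 = 2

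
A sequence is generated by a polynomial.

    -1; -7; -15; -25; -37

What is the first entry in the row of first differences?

-6

First differences: -6, -8, -10, -12
Second differences: -2, -2, -2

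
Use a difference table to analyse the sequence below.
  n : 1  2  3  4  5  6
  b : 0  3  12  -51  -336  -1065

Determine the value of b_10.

-15381

First differences: 3  9  -63  -285  -729
Second differences: 6  -72  -222  -444
Third differences: -78  -150  -222
Fourth differences: -72  -72
Fourth differences constant at -72.
-222 − 72 = -294;  -444 − 294 = -738;  -729 − 738 = -1467;  -1065 − 1467 = -2532
-294 − 72 = -366;  -738 − 366 = -1104;  -1467 − 1104 = -2571;  -2532 − 2571 = -5103
-366 − 72 = -438;  -1104 − 438 = -1542;  -2571 − 1542 = -4113;  -5103 − 4113 = -9216
-438 − 72 = -510;  -1542 − 510 = -2052;  -4113 − 2052 = -6165;  -9216 − 6165 = -15381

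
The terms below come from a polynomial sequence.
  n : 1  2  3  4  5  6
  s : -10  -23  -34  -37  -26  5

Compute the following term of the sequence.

-13 , -11 , -3 , 11 , 31
2 , 8 , 14 , 20
6 , 6 , 6
Constant third difference = 6, so extend:
20 + 6 = 26;  31 + 26 = 57;  5 + 57 = 62

62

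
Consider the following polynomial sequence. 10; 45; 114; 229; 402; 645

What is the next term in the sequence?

35, 69, 115, 173, 243
34, 46, 58, 70
12, 12, 12
Third differences constant at 12.
70 + 12 = 82;  243 + 82 = 325;  645 + 325 = 970

970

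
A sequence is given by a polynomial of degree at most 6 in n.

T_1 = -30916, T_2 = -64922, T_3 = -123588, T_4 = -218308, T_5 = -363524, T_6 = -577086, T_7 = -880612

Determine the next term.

-1299848

-34006, -58666, -94720, -145216, -213562, -303526
-24660, -36054, -50496, -68346, -89964
-11394, -14442, -17850, -21618
-3048, -3408, -3768
-360, -360
The fifth differences are constant (-360).
-3768 − 360 = -4128;  -21618 − 4128 = -25746;  -89964 − 25746 = -115710;  -303526 − 115710 = -419236;  -880612 − 419236 = -1299848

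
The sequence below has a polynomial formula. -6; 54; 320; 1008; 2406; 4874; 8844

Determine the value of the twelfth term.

71384

D1: 60, 266, 688, 1398, 2468, 3970
D2: 206, 422, 710, 1070, 1502
D3: 216, 288, 360, 432
D4: 72, 72, 72
Fourth differences constant at 72.
432 + 72 = 504;  1502 + 504 = 2006;  3970 + 2006 = 5976;  8844 + 5976 = 14820
504 + 72 = 576;  2006 + 576 = 2582;  5976 + 2582 = 8558;  14820 + 8558 = 23378
576 + 72 = 648;  2582 + 648 = 3230;  8558 + 3230 = 11788;  23378 + 11788 = 35166
648 + 72 = 720;  3230 + 720 = 3950;  11788 + 3950 = 15738;  35166 + 15738 = 50904
720 + 72 = 792;  3950 + 792 = 4742;  15738 + 4742 = 20480;  50904 + 20480 = 71384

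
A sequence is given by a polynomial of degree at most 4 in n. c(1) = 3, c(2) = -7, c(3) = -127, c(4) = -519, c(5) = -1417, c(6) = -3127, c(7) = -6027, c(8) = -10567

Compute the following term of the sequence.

-17269

-10 , -120 , -392 , -898 , -1710 , -2900 , -4540
-110 , -272 , -506 , -812 , -1190 , -1640
-162 , -234 , -306 , -378 , -450
-72 , -72 , -72 , -72
Constant fourth difference = -72, so extend:
-450 − 72 = -522;  -1640 − 522 = -2162;  -4540 − 2162 = -6702;  -10567 − 6702 = -17269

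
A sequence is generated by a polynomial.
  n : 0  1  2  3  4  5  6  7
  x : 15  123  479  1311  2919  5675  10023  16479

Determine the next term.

First differences: 108 , 356 , 832 , 1608 , 2756 , 4348 , 6456
Second differences: 248 , 476 , 776 , 1148 , 1592 , 2108
Third differences: 228 , 300 , 372 , 444 , 516
Fourth differences: 72 , 72 , 72 , 72
Fourth differences constant at 72.
516 + 72 = 588;  2108 + 588 = 2696;  6456 + 2696 = 9152;  16479 + 9152 = 25631

25631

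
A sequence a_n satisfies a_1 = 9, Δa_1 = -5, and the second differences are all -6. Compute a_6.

-76

Build the table forward from the leading diagonal:
D2: -6  -6  -6  -6  -6  -6
D1: -5  -11  -17  -23  -29  -35
a: 9  4  -7  -24  -47  -76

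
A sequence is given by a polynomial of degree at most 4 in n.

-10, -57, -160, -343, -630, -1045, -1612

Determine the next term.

-47  -103  -183  -287  -415  -567
-56  -80  -104  -128  -152
-24  -24  -24  -24
The third differences are constant (-24).
-152 − 24 = -176;  -567 − 176 = -743;  -1612 − 743 = -2355

-2355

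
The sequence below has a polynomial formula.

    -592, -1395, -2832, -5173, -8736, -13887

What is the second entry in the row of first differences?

D1: -803, -1437, -2341, -3563, -5151
D2: -634, -904, -1222, -1588
D3: -270, -318, -366
D4: -48, -48

-1437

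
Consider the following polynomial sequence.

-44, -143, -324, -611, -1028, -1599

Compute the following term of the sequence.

-99  -181  -287  -417  -571
-82  -106  -130  -154
-24  -24  -24
Constant third difference = -24, so extend:
-154 − 24 = -178;  -571 − 178 = -749;  -1599 − 749 = -2348

-2348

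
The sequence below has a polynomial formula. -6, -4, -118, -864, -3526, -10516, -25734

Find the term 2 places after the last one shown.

-106054

2 , -114 , -746 , -2662 , -6990 , -15218
-116 , -632 , -1916 , -4328 , -8228
-516 , -1284 , -2412 , -3900
-768 , -1128 , -1488
-360 , -360
Constant fifth difference = -360, so extend:
-1488 − 360 = -1848;  -3900 − 1848 = -5748;  -8228 − 5748 = -13976;  -15218 − 13976 = -29194;  -25734 − 29194 = -54928
-1848 − 360 = -2208;  -5748 − 2208 = -7956;  -13976 − 7956 = -21932;  -29194 − 21932 = -51126;  -54928 − 51126 = -106054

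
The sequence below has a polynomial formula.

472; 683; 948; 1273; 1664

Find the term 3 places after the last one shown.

3293

D1: 211, 265, 325, 391
D2: 54, 60, 66
D3: 6, 6
The third differences are constant (6).
66 + 6 = 72;  391 + 72 = 463;  1664 + 463 = 2127
72 + 6 = 78;  463 + 78 = 541;  2127 + 541 = 2668
78 + 6 = 84;  541 + 84 = 625;  2668 + 625 = 3293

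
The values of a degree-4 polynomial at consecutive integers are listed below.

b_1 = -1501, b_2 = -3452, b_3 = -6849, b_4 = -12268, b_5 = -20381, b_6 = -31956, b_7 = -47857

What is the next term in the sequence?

-69044

First differences: -1951  -3397  -5419  -8113  -11575  -15901
Second differences: -1446  -2022  -2694  -3462  -4326
Third differences: -576  -672  -768  -864
Fourth differences: -96  -96  -96
Constant fourth difference = -96, so extend:
-864 − 96 = -960;  -4326 − 960 = -5286;  -15901 − 5286 = -21187;  -47857 − 21187 = -69044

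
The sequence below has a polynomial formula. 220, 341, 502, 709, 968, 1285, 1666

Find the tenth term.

3253

Δ: 121  161  207  259  317  381
Δ²: 40  46  52  58  64
Δ³: 6  6  6  6
Third differences constant at 6.
64 + 6 = 70;  381 + 70 = 451;  1666 + 451 = 2117
70 + 6 = 76;  451 + 76 = 527;  2117 + 527 = 2644
76 + 6 = 82;  527 + 82 = 609;  2644 + 609 = 3253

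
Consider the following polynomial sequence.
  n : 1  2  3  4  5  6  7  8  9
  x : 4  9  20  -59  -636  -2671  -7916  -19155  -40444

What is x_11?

Δ: 5, 11, -79, -577, -2035, -5245, -11239, -21289
Δ²: 6, -90, -498, -1458, -3210, -5994, -10050
Δ³: -96, -408, -960, -1752, -2784, -4056
Δ⁴: -312, -552, -792, -1032, -1272
Δ⁵: -240, -240, -240, -240
Fifth differences constant at -240.
-1272 − 240 = -1512;  -4056 − 1512 = -5568;  -10050 − 5568 = -15618;  -21289 − 15618 = -36907;  -40444 − 36907 = -77351
-1512 − 240 = -1752;  -5568 − 1752 = -7320;  -15618 − 7320 = -22938;  -36907 − 22938 = -59845;  -77351 − 59845 = -137196

-137196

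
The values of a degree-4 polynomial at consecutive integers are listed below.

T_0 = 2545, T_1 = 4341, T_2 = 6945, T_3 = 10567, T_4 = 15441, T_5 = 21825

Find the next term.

30001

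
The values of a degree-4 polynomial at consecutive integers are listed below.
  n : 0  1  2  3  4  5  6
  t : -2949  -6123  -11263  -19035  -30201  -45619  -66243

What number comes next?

Δ: -3174, -5140, -7772, -11166, -15418, -20624
Δ²: -1966, -2632, -3394, -4252, -5206
Δ³: -666, -762, -858, -954
Δ⁴: -96, -96, -96
The fourth differences are constant (-96).
-954 − 96 = -1050;  -5206 − 1050 = -6256;  -20624 − 6256 = -26880;  -66243 − 26880 = -93123

-93123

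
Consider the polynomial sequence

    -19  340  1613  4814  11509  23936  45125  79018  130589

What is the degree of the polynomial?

5

First differences: 359, 1273, 3201, 6695, 12427, 21189, 33893, 51571
Second differences: 914, 1928, 3494, 5732, 8762, 12704, 17678
Third differences: 1014, 1566, 2238, 3030, 3942, 4974
Fourth differences: 552, 672, 792, 912, 1032
Fifth differences: 120, 120, 120, 120
The fifth differences are constant, so the polynomial has degree 5.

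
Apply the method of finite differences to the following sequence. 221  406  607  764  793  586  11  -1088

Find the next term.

Δ: 185, 201, 157, 29, -207, -575, -1099
Δ²: 16, -44, -128, -236, -368, -524
Δ³: -60, -84, -108, -132, -156
Δ⁴: -24, -24, -24, -24
Fourth differences constant at -24.
-156 − 24 = -180;  -524 − 180 = -704;  -1099 − 704 = -1803;  -1088 − 1803 = -2891

-2891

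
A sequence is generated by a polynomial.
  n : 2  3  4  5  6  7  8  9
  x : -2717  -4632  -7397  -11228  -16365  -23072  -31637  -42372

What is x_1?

-1460

Δ: -1915, -2765, -3831, -5137, -6707, -8565, -10735
Δ²: -850, -1066, -1306, -1570, -1858, -2170
Δ³: -216, -240, -264, -288, -312
Δ⁴: -24, -24, -24, -24
The fourth differences are constant at -24.
Work back: -216 + 24 = -192;  -850 + 192 = -658;  -1915 + 658 = -1257;  -2717 + 1257 = -1460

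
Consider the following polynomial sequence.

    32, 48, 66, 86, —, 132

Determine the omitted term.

108

Using the first 4 terms:
Δ: 16  18  20
Δ²: 2  2
Constant second difference = 2.
Extend forward: 20 + 2 = 22;  86 + 22 = 108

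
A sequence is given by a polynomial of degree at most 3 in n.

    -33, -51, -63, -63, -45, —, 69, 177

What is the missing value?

Using the first 5 terms:
-18  -12  0  18
6  12  18
6  6
Constant third difference = 6.
Extend forward: 18 + 6 = 24;  18 + 24 = 42;  -45 + 42 = -3

-3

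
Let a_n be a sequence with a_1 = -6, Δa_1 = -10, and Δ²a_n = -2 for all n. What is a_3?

-28

Build the table forward from the leading diagonal:
Δ²: -2  -2  -2
Δ: -10  -12  -14
a: -6  -16  -28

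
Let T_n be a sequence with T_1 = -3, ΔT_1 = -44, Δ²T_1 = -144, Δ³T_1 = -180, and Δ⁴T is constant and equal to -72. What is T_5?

-1835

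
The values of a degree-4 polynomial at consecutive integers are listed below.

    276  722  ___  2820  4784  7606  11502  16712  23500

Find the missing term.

Using the last 6 terms:
D1: 1964, 2822, 3896, 5210, 6788
D2: 858, 1074, 1314, 1578
D3: 216, 240, 264
D4: 24, 24
Constant fourth difference = 24.
Extend backward: 216 − 24 = 192;  858 − 192 = 666;  1964 − 666 = 1298;  2820 − 1298 = 1522

1522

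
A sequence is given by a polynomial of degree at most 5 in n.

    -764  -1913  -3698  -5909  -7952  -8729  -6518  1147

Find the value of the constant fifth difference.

First differences: -1149, -1785, -2211, -2043, -777, 2211, 7665
Second differences: -636, -426, 168, 1266, 2988, 5454
Third differences: 210, 594, 1098, 1722, 2466
Fourth differences: 384, 504, 624, 744
Fifth differences: 120, 120, 120

120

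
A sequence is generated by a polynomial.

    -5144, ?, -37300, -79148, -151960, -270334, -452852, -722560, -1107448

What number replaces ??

-15322

Using the last 7 terms:
First differences: -41848, -72812, -118374, -182518, -269708, -384888
Second differences: -30964, -45562, -64144, -87190, -115180
Third differences: -14598, -18582, -23046, -27990
Fourth differences: -3984, -4464, -4944
Fifth differences: -480, -480
Constant fifth difference = -480.
Extend backward: -3984 + 480 = -3504;  -14598 + 3504 = -11094;  -30964 + 11094 = -19870;  -41848 + 19870 = -21978;  -37300 + 21978 = -15322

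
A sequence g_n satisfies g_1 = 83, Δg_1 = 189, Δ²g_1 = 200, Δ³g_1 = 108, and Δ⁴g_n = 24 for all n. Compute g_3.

661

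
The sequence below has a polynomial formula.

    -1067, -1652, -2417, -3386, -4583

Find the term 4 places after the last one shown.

-585 , -765 , -969 , -1197
-180 , -204 , -228
-24 , -24
Constant third difference = -24, so extend:
-228 − 24 = -252;  -1197 − 252 = -1449;  -4583 − 1449 = -6032
-252 − 24 = -276;  -1449 − 276 = -1725;  -6032 − 1725 = -7757
-276 − 24 = -300;  -1725 − 300 = -2025;  -7757 − 2025 = -9782
-300 − 24 = -324;  -2025 − 324 = -2349;  -9782 − 2349 = -12131

-12131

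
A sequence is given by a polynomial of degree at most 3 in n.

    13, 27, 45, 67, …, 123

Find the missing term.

Using the first 4 terms:
Δ: 14  18  22
Δ²: 4  4
Constant second difference = 4.
Extend forward: 22 + 4 = 26;  67 + 26 = 93

93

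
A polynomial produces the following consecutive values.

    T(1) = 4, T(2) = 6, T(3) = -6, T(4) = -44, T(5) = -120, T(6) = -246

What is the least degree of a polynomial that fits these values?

First differences: 2, -12, -38, -76, -126
Second differences: -14, -26, -38, -50
Third differences: -12, -12, -12
The third differences are constant, so the polynomial has degree 3.

3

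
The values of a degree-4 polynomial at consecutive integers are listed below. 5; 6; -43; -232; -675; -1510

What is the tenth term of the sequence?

1, -49, -189, -443, -835
-50, -140, -254, -392
-90, -114, -138
-24, -24
Fourth differences constant at -24.
-138 − 24 = -162;  -392 − 162 = -554;  -835 − 554 = -1389;  -1510 − 1389 = -2899
-162 − 24 = -186;  -554 − 186 = -740;  -1389 − 740 = -2129;  -2899 − 2129 = -5028
-186 − 24 = -210;  -740 − 210 = -950;  -2129 − 950 = -3079;  -5028 − 3079 = -8107
-210 − 24 = -234;  -950 − 234 = -1184;  -3079 − 1184 = -4263;  -8107 − 4263 = -12370

-12370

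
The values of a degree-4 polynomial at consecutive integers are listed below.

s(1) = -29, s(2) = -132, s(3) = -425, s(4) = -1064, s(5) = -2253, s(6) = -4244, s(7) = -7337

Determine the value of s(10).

-26948

-103, -293, -639, -1189, -1991, -3093
-190, -346, -550, -802, -1102
-156, -204, -252, -300
-48, -48, -48
Fourth differences constant at -48.
-300 − 48 = -348;  -1102 − 348 = -1450;  -3093 − 1450 = -4543;  -7337 − 4543 = -11880
-348 − 48 = -396;  -1450 − 396 = -1846;  -4543 − 1846 = -6389;  -11880 − 6389 = -18269
-396 − 48 = -444;  -1846 − 444 = -2290;  -6389 − 2290 = -8679;  -18269 − 8679 = -26948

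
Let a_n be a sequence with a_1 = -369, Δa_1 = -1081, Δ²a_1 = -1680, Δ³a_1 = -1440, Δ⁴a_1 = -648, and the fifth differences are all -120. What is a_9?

-188777

Build the table forward from the leading diagonal:
D5: -120, -120, -120, -120, -120, -120, -120, -120, -120
D4: -648, -768, -888, -1008, -1128, -1248, -1368, -1488, -1608
D3: -1440, -2088, -2856, -3744, -4752, -5880, -7128, -8496, -9984
D2: -1680, -3120, -5208, -8064, -11808, -16560, -22440, -29568, -38064
D1: -1081, -2761, -5881, -11089, -19153, -30961, -47521, -69961, -99529
a: -369, -1450, -4211, -10092, -21181, -40334, -71295, -118816, -188777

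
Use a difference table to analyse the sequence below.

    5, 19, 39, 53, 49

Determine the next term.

Δ: 14, 20, 14, -4
Δ²: 6, -6, -18
Δ³: -12, -12
Constant third difference = -12, so extend:
-18 − 12 = -30;  -4 − 30 = -34;  49 − 34 = 15

15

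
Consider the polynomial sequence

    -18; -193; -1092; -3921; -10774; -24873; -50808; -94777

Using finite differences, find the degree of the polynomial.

-175, -899, -2829, -6853, -14099, -25935, -43969
-724, -1930, -4024, -7246, -11836, -18034
-1206, -2094, -3222, -4590, -6198
-888, -1128, -1368, -1608
-240, -240, -240
The fifth differences are constant, so the polynomial has degree 5.

5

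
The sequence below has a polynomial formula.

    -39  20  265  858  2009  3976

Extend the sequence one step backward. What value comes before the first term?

First differences: 59  245  593  1151  1967
Second differences: 186  348  558  816
Third differences: 162  210  258
Fourth differences: 48  48
The fourth differences are constant at 48.
Work back: 162 − 48 = 114;  186 − 114 = 72;  59 − 72 = -13;  -39 + 13 = -26

-26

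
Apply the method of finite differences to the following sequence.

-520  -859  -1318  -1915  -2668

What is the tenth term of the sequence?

-9403

D1: -339, -459, -597, -753
D2: -120, -138, -156
D3: -18, -18
Third differences constant at -18.
-156 − 18 = -174;  -753 − 174 = -927;  -2668 − 927 = -3595
-174 − 18 = -192;  -927 − 192 = -1119;  -3595 − 1119 = -4714
-192 − 18 = -210;  -1119 − 210 = -1329;  -4714 − 1329 = -6043
-210 − 18 = -228;  -1329 − 228 = -1557;  -6043 − 1557 = -7600
-228 − 18 = -246;  -1557 − 246 = -1803;  -7600 − 1803 = -9403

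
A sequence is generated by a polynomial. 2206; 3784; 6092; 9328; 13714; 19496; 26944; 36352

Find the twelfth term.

100304

D1: 1578 , 2308 , 3236 , 4386 , 5782 , 7448 , 9408
D2: 730 , 928 , 1150 , 1396 , 1666 , 1960
D3: 198 , 222 , 246 , 270 , 294
D4: 24 , 24 , 24 , 24
Fourth differences constant at 24.
294 + 24 = 318;  1960 + 318 = 2278;  9408 + 2278 = 11686;  36352 + 11686 = 48038
318 + 24 = 342;  2278 + 342 = 2620;  11686 + 2620 = 14306;  48038 + 14306 = 62344
342 + 24 = 366;  2620 + 366 = 2986;  14306 + 2986 = 17292;  62344 + 17292 = 79636
366 + 24 = 390;  2986 + 390 = 3376;  17292 + 3376 = 20668;  79636 + 20668 = 100304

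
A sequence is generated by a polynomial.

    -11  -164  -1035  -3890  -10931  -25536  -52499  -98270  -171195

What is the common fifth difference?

-240

Δ: -153, -871, -2855, -7041, -14605, -26963, -45771, -72925
Δ²: -718, -1984, -4186, -7564, -12358, -18808, -27154
Δ³: -1266, -2202, -3378, -4794, -6450, -8346
Δ⁴: -936, -1176, -1416, -1656, -1896
Δ⁵: -240, -240, -240, -240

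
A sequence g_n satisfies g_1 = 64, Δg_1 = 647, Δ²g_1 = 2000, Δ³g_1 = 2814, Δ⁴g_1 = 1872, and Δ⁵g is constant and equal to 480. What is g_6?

61279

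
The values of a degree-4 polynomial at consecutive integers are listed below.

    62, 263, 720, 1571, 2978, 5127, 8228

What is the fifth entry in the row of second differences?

D1: 201, 457, 851, 1407, 2149, 3101
D2: 256, 394, 556, 742, 952
D3: 138, 162, 186, 210
D4: 24, 24, 24

952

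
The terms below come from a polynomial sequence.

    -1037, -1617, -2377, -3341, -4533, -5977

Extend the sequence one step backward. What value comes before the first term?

D1: -580  -760  -964  -1192  -1444
D2: -180  -204  -228  -252
D3: -24  -24  -24
The third differences are constant at -24.
Work back: -180 + 24 = -156;  -580 + 156 = -424;  -1037 + 424 = -613

-613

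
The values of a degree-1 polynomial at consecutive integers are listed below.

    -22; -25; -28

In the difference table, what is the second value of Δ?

-3

D1: -3, -3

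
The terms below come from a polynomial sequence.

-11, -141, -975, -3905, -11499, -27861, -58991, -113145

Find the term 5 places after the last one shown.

-1221515

-130  -834  -2930  -7594  -16362  -31130  -54154
-704  -2096  -4664  -8768  -14768  -23024
-1392  -2568  -4104  -6000  -8256
-1176  -1536  -1896  -2256
-360  -360  -360
Constant fifth difference = -360, so extend:
-2256 − 360 = -2616;  -8256 − 2616 = -10872;  -23024 − 10872 = -33896;  -54154 − 33896 = -88050;  -113145 − 88050 = -201195
-2616 − 360 = -2976;  -10872 − 2976 = -13848;  -33896 − 13848 = -47744;  -88050 − 47744 = -135794;  -201195 − 135794 = -336989
-2976 − 360 = -3336;  -13848 − 3336 = -17184;  -47744 − 17184 = -64928;  -135794 − 64928 = -200722;  -336989 − 200722 = -537711
-3336 − 360 = -3696;  -17184 − 3696 = -20880;  -64928 − 20880 = -85808;  -200722 − 85808 = -286530;  -537711 − 286530 = -824241
-3696 − 360 = -4056;  -20880 − 4056 = -24936;  -85808 − 24936 = -110744;  -286530 − 110744 = -397274;  -824241 − 397274 = -1221515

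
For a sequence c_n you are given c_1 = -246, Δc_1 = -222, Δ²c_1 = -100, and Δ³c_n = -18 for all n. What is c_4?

-1230

Build the table forward from the leading diagonal:
Third differences: -18, -18, -18, -18
Second differences: -100, -118, -136, -154
First differences: -222, -322, -440, -576
c: -246, -468, -790, -1230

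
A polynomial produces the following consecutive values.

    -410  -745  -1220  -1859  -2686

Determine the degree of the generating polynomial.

First differences: -335, -475, -639, -827
Second differences: -140, -164, -188
Third differences: -24, -24
The third differences are constant, so the polynomial has degree 3.

3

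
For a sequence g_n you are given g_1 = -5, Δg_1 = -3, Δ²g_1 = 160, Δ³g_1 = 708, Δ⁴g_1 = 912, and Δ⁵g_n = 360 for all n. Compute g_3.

Build the table forward from the leading diagonal:
D5: 360  360  360
D4: 912  1272  1632
D3: 708  1620  2892
D2: 160  868  2488
D1: -3  157  1025
g: -5  -8  149

149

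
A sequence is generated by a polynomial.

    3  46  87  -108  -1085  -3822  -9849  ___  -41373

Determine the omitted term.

-21368

Using the first 7 terms:
Δ: 43  41  -195  -977  -2737  -6027
Δ²: -2  -236  -782  -1760  -3290
Δ³: -234  -546  -978  -1530
Δ⁴: -312  -432  -552
Δ⁵: -120  -120
Constant fifth difference = -120.
Extend forward: -552 − 120 = -672;  -1530 − 672 = -2202;  -3290 − 2202 = -5492;  -6027 − 5492 = -11519;  -9849 − 11519 = -21368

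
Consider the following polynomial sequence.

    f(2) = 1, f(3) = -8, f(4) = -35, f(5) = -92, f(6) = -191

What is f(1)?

D1: -9  -27  -57  -99
D2: -18  -30  -42
D3: -12  -12
The third differences are constant at -12.
Work back: -18 + 12 = -6;  -9 + 6 = -3;  1 + 3 = 4

4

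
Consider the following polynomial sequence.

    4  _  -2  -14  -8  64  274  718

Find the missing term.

Using the last 6 terms:
First differences: -12, 6, 72, 210, 444
Second differences: 18, 66, 138, 234
Third differences: 48, 72, 96
Fourth differences: 24, 24
Constant fourth difference = 24.
Extend backward: 48 − 24 = 24;  18 − 24 = -6;  -12 + 6 = -6;  -2 + 6 = 4

4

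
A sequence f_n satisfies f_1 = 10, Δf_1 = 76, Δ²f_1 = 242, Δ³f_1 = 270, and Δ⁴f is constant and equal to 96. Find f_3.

404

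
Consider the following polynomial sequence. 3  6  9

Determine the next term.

Δ: 3  3
First differences constant at 3.
9 + 3 = 12

12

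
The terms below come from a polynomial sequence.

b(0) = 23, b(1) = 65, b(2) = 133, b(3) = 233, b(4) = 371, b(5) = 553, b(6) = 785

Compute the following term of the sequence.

First differences: 42, 68, 100, 138, 182, 232
Second differences: 26, 32, 38, 44, 50
Third differences: 6, 6, 6, 6
Third differences constant at 6.
50 + 6 = 56;  232 + 56 = 288;  785 + 288 = 1073

1073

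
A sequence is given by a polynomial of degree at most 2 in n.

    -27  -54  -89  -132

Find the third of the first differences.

First differences: -27, -35, -43
Second differences: -8, -8

-43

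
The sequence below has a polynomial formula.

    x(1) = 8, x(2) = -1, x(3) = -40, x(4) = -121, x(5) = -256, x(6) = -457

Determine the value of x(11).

-2872

First differences: -9, -39, -81, -135, -201
Second differences: -30, -42, -54, -66
Third differences: -12, -12, -12
Third differences constant at -12.
-66 − 12 = -78;  -201 − 78 = -279;  -457 − 279 = -736
-78 − 12 = -90;  -279 − 90 = -369;  -736 − 369 = -1105
-90 − 12 = -102;  -369 − 102 = -471;  -1105 − 471 = -1576
-102 − 12 = -114;  -471 − 114 = -585;  -1576 − 585 = -2161
-114 − 12 = -126;  -585 − 126 = -711;  -2161 − 711 = -2872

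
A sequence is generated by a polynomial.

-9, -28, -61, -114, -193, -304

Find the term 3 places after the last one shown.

-889

Δ: -19, -33, -53, -79, -111
Δ²: -14, -20, -26, -32
Δ³: -6, -6, -6
Third differences constant at -6.
-32 − 6 = -38;  -111 − 38 = -149;  -304 − 149 = -453
-38 − 6 = -44;  -149 − 44 = -193;  -453 − 193 = -646
-44 − 6 = -50;  -193 − 50 = -243;  -646 − 243 = -889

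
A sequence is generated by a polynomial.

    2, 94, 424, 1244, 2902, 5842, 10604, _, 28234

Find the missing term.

17824

Using the first 7 terms:
D1: 92, 330, 820, 1658, 2940, 4762
D2: 238, 490, 838, 1282, 1822
D3: 252, 348, 444, 540
D4: 96, 96, 96
Constant fourth difference = 96.
Extend forward: 540 + 96 = 636;  1822 + 636 = 2458;  4762 + 2458 = 7220;  10604 + 7220 = 17824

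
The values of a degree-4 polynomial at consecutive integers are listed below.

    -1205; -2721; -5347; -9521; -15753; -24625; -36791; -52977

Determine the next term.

-73981

Δ: -1516 , -2626 , -4174 , -6232 , -8872 , -12166 , -16186
Δ²: -1110 , -1548 , -2058 , -2640 , -3294 , -4020
Δ³: -438 , -510 , -582 , -654 , -726
Δ⁴: -72 , -72 , -72 , -72
The fourth differences are constant (-72).
-726 − 72 = -798;  -4020 − 798 = -4818;  -16186 − 4818 = -21004;  -52977 − 21004 = -73981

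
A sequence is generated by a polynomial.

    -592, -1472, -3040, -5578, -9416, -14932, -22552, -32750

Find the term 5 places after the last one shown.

-142360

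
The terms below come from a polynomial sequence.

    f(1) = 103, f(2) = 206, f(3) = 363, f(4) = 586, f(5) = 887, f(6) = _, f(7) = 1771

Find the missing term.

Using the first 5 terms:
First differences: 103  157  223  301
Second differences: 54  66  78
Third differences: 12  12
Constant third difference = 12.
Extend forward: 78 + 12 = 90;  301 + 90 = 391;  887 + 391 = 1278

1278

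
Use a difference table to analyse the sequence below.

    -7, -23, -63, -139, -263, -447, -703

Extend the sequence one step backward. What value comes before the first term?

First differences: -16  -40  -76  -124  -184  -256
Second differences: -24  -36  -48  -60  -72
Third differences: -12  -12  -12  -12
The third differences are constant at -12.
Work back: -24 + 12 = -12;  -16 + 12 = -4;  -7 + 4 = -3

-3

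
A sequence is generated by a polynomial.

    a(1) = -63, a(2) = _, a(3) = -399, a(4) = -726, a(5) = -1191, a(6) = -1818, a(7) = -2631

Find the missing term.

-186

Using the last 5 terms:
Δ: -327, -465, -627, -813
Δ²: -138, -162, -186
Δ³: -24, -24
Constant third difference = -24.
Extend backward: -138 + 24 = -114;  -327 + 114 = -213;  -399 + 213 = -186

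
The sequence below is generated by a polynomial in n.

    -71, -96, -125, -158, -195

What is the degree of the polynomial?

First differences: -25, -29, -33, -37
Second differences: -4, -4, -4
The second differences are constant, so the polynomial has degree 2.

2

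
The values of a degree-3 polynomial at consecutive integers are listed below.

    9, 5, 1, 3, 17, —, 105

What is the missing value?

49

Using the first 5 terms:
D1: -4, -4, 2, 14
D2: 0, 6, 12
D3: 6, 6
Constant third difference = 6.
Extend forward: 12 + 6 = 18;  14 + 18 = 32;  17 + 32 = 49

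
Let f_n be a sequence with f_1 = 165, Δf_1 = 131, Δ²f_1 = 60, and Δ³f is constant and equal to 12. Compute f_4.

750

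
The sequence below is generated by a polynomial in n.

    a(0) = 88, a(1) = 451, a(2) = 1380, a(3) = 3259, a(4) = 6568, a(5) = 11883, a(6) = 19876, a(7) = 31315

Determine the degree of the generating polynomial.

363, 929, 1879, 3309, 5315, 7993, 11439
566, 950, 1430, 2006, 2678, 3446
384, 480, 576, 672, 768
96, 96, 96, 96
The fourth differences are constant, so the polynomial has degree 4.

4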